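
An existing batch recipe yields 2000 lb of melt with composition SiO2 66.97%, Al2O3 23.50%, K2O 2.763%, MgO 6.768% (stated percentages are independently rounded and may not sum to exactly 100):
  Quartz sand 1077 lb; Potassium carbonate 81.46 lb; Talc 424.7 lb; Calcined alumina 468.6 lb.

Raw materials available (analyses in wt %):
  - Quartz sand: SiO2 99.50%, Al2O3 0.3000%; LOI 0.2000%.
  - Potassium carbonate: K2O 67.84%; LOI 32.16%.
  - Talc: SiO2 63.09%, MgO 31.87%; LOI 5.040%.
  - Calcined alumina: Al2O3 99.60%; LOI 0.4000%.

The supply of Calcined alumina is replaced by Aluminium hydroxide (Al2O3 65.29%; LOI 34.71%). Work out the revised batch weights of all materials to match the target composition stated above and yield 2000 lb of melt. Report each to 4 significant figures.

In-progress results are shown rounded to 4 significant figures in the working. All internal work keeps full float precision all the way through. Every reported result sees exactly one rounding — derived quantities, including totals, four oxide percentages, the yield, ignition loss, net glass mass, are recomputed starting from the weights per 2000 lb of glass at exact precision as quoted within the problem or answer text.
Target oxide masses per 2000 lb melt:
  SiO2: 66.97% × 2000 = 1339 lb
  Al2O3: 23.50% × 2000 = 470.0 lb
  K2O: 2.763% × 2000 = 55.26 lb
  MgO: 6.768% × 2000 = 135.4 lb
Sums-versus-targets review working from each reported weight, for the quoted basis mass (sum by sum, the targets are met exact up to rounding of places):
  SiO2: 1077·0.9950 + 424.7·0.6309 = 1340 lb (target 1339 lb)
  Al2O3: 1077·0.003000 + 714.9·0.6529 = 470.0 lb (target 470.0 lb)
  K2O: 81.46·0.6784 = 55.26 lb (target 55.26 lb)
  MgO: 424.7·0.3187 = 135.4 lb (target 135.4 lb)
Mass balance on the glass: batch total minus LOI = 2000 lb (the targets, summed, come to 2000 lb; versus the stated basis of 2000 lb — gaps are rounding artifacts).
Batch total: Σ batch = 2298 lb; the LOI term Σ batch·LOI equals 297.9 lb; yield = glass ÷ total batch = 87.04%.

Revised batch per 2000 lb melt:
  Quartz sand: 1077 lb
  Potassium carbonate: 81.46 lb
  Talc: 424.7 lb
  Aluminium hydroxide: 714.9 lb
Total batch = 2298 lb; LOI loss = 297.9 lb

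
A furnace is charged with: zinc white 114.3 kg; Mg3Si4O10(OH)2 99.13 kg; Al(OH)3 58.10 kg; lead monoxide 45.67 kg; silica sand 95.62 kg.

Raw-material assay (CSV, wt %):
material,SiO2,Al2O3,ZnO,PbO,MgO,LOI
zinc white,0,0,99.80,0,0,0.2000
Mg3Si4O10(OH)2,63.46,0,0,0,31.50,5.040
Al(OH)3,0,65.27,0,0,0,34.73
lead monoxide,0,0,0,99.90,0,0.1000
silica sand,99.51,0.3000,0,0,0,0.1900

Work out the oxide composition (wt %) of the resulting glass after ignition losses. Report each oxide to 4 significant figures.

The whole derivation holds exact precision in every operation — working values appear (rounded to 4 significant figures) as written — each reported number is rounded only once — the derived quantities (the totals, the five compositions, yield, glass mass, ignition loss) are carried from the batch weights at 387.2 kg of glass in full precision, as they appear in the problem or answer text.
Oxide-by-oxide delivered mass:
  SiO2: 99.13·0.6346 + 95.62·0.9951 = 158.1 kg
  Al2O3: 58.10·0.6527 + 95.62·0.003000 = 38.21 kg
  ZnO: 114.3·0.9980 = 114.1 kg
  PbO: 45.67·0.9990 = 45.62 kg
  MgO: 99.13·0.3150 = 31.23 kg
LOI: 114.3·0.002000 + 99.13·0.05040 + 58.10·0.3473 + 45.67·0.001000 + 95.62·0.001900 = 25.63 kg
The glass mass, total less LOI, = 412.8 − 25.63 = 387.2 kg (consistent with Σ oxide mass)
percent by weight: oxide/glass ×100

Glass mass = 387.2 kg (batch 412.8 − LOI 25.63).
Composition: SiO2 40.82%, Al2O3 9.868%, ZnO 29.46%, PbO 11.78%, MgO 8.065%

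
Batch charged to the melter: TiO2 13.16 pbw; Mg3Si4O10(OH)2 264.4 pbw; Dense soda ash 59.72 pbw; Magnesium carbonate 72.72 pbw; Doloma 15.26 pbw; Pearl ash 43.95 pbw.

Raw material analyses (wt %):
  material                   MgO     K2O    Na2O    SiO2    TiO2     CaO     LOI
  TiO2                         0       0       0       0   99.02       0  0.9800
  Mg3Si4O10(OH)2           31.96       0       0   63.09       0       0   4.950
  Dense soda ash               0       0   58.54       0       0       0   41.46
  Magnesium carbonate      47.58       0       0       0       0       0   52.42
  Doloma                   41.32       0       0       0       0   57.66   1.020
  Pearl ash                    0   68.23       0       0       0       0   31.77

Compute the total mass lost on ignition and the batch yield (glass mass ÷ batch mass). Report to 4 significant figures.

Mid-chain values are displayed, rounded to four significant figures, when written out; full precision is maintained from start to finish — every reported result is rounded once only — all derived quantities (glass mass, six oxide percentages, the totals, ignition loss, the yield) are carried at full precision using the weight values per 379.0 pbw of glass, exactly as shown in the problem or answer text.
LOI of each material in turn:
  TiO2: 13.16 × 0.009800 = 0.1290 pbw
  Mg3Si4O10(OH)2: 264.4 × 0.04950 = 13.09 pbw
  Dense soda ash: 59.72 × 0.4146 = 24.76 pbw
  Magnesium carbonate: 72.72 × 0.5242 = 38.12 pbw
  Doloma: 15.26 × 0.01020 = 0.1557 pbw
  Pearl ash: 43.95 × 0.3177 = 13.96 pbw
Total LOI = 90.22 pbw
Glass = batch − LOI = 469.2 − 90.22 = 379.0 pbw

LOI loss = 90.22 pbw; glass = 379.0 pbw; yield = 80.77%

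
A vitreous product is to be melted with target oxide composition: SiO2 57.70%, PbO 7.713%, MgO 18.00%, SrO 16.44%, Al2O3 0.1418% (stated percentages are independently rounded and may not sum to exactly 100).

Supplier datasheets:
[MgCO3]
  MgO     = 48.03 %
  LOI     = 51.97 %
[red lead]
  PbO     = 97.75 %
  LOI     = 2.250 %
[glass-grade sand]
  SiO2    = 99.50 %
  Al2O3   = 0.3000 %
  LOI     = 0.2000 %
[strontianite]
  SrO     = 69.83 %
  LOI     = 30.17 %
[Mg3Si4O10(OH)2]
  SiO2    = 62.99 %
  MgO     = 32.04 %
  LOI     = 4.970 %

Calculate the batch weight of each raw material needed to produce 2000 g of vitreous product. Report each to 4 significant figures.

Batch per 2000 g vitreous product:
  MgCO3: 523.5 g
  red lead: 157.8 g
  glass-grade sand: 945.3 g
  strontianite: 470.9 g
  Mg3Si4O10(OH)2: 338.8 g
Total batch = 2436 g; LOI loss = 436.4 g; yield = 82.09%

In-progress results are printed with 4-significant-digit rounding as written. The working math holds exact precision all the way through — every reported number undergoes a single rounding. The derived quantities, including yield, LOI, the totals, net glass mass, the five compositions, are carried starting from the weights on 2000 g of glass in exact precision as set out in either problem or answer.
The oxide mass targets at 2000 g vitreous product:
  SiO2: 57.70% × 2000 = 1154 g
  PbO: 7.713% × 2000 = 154.3 g
  MgO: 18.00% × 2000 = 360.0 g
  SrO: 16.44% × 2000 = 328.8 g
  Al2O3: 0.1418% × 2000 = 2.836 g
Verifying the oxide balance on the weights just shown, relative to the basis at hand (delivered sums recover each target exact up to rounding of places):
  SiO2: 945.3·0.9950 + 338.8·0.6299 = 1154 g (target 1154 g)
  PbO: 157.8·0.9775 = 154.2 g (target 154.3 g)
  MgO: 523.5·0.4803 + 338.8·0.3204 = 360.0 g (target 360.0 g)
  SrO: 470.9·0.6983 = 328.8 g (target 328.8 g)
  Al2O3: 945.3·0.003000 = 2.836 g (target 2.836 g)
Mass balance on the glass: batch Σ − ignition loss = 2000 g (targets for the oxides total 2000 g; the stated basis being 2000 g — rounding explains the deltas).
Total batch = Σ batch = 2436 g; the LOI term Σ batch·LOI equals 436.4 g; as yield: glass ÷ batch → 82.09%.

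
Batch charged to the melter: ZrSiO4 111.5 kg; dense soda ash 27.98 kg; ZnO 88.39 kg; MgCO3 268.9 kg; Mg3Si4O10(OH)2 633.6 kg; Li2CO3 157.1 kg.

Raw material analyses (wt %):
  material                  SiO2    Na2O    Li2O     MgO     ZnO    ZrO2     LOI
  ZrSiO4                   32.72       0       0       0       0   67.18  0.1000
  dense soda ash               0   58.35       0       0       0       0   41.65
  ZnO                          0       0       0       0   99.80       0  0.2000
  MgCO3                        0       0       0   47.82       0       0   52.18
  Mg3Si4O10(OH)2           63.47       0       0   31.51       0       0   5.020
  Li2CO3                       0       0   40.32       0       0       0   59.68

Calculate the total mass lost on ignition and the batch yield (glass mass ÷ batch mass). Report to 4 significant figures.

In-progress results are printed (rounded to four significant figures) on the page. All internal work carries full float precision in all steps. Each reported number receives exactly one rounding — the derived quantities (ignition loss, net glass mass, yield, totals, the six compositions) are recomputed using the weight values on 1010 kg of glass at full precision, as set out in question or answer.
Ignition loss by material:
  ZrSiO4: 111.5 × 0.001000 = 0.1115 kg
  dense soda ash: 27.98 × 0.4165 = 11.65 kg
  ZnO: 88.39 × 0.002000 = 0.1768 kg
  MgCO3: 268.9 × 0.5218 = 140.3 kg
  Mg3Si4O10(OH)2: 633.6 × 0.05020 = 31.81 kg
  Li2CO3: 157.1 × 0.5968 = 93.76 kg
Total LOI = 277.8 kg
Glass = batch − LOI = 1287 − 277.8 = 1010 kg

LOI loss = 277.8 kg; glass = 1010 kg; yield = 78.42%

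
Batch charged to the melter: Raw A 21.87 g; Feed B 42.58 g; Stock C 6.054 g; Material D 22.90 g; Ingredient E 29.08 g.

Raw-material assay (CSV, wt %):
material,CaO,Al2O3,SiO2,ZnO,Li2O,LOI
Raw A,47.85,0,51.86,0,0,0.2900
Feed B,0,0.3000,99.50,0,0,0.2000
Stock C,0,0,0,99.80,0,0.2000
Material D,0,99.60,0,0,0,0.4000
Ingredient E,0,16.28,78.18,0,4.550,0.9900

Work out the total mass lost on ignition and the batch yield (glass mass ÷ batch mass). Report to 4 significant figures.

Rounding to 4 significant figures governs every mid-chain value as shown; every computation carries full precision at every stage; every reported result is rounded once only — derived quantities, which include the five compositions, LOI, totals, glass mass, the yield, are recomputed in full precision, exactly as shown in the problem or answer text, starting from the weights at 121.9 g of glass.
LOI of each material in turn:
  Raw A: 21.87 × 0.002900 = 0.06342 g
  Feed B: 42.58 × 0.002000 = 0.08516 g
  Stock C: 6.054 × 0.002000 = 0.01211 g
  Material D: 22.90 × 0.004000 = 0.09160 g
  Ingredient E: 29.08 × 0.009900 = 0.2879 g
Total LOI = 0.5402 g
Glass = batch − LOI = 122.5 − 0.5402 = 121.9 g

LOI loss = 0.5402 g; glass = 121.9 g; yield = 99.56%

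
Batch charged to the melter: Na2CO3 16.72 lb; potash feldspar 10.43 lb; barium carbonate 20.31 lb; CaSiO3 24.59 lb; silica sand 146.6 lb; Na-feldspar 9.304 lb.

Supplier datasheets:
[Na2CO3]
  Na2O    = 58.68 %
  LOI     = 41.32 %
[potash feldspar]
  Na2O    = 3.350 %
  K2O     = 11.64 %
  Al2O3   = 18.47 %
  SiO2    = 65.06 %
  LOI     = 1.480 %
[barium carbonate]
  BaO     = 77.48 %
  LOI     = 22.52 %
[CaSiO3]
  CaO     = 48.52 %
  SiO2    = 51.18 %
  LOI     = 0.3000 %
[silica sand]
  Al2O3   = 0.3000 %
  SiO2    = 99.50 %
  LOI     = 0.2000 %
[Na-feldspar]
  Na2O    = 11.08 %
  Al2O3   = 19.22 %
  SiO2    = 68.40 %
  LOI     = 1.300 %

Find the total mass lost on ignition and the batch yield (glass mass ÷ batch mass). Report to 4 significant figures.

Values along the way appear rounded off to 4 significant figures alongside each step. Each numeric step runs at full precision throughout; exactly one rounding goes into each reported value — the derived quantities, which include net glass mass, ignition loss, six oxide percentages, yield, the totals, are rebuilt at full precision, as written in the problem or the answer, using the weight values for 215.8 lb of glass.
Ignition loss by material:
  Na2CO3: 16.72 × 0.4132 = 6.909 lb
  potash feldspar: 10.43 × 0.01480 = 0.1544 lb
  barium carbonate: 20.31 × 0.2252 = 4.574 lb
  CaSiO3: 24.59 × 0.003000 = 0.07377 lb
  silica sand: 146.6 × 0.002000 = 0.2932 lb
  Na-feldspar: 9.304 × 0.01300 = 0.1210 lb
Total LOI = 12.12 lb
Glass = batch − LOI = 228.0 − 12.12 = 215.8 lb

LOI loss = 12.12 lb; glass = 215.8 lb; yield = 94.68%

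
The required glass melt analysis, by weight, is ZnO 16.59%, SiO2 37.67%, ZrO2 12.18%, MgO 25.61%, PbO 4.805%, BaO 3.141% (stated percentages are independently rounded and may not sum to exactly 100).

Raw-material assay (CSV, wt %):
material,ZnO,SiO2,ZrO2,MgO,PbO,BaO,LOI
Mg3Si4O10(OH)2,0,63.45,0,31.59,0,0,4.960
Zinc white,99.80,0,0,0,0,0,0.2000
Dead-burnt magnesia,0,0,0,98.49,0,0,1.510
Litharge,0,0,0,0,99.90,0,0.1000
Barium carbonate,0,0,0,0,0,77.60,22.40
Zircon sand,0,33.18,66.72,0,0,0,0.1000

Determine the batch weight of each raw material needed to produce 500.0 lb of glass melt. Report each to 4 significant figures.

Batch per 500.0 lb glass melt:
  Mg3Si4O10(OH)2: 249.1 lb
  Zinc white: 83.12 lb
  Dead-burnt magnesia: 50.11 lb
  Litharge: 24.05 lb
  Barium carbonate: 20.24 lb
  Zircon sand: 91.28 lb
Total batch = 517.9 lb; LOI loss = 17.93 lb; yield = 96.54%

The whole derivation carries exact precision from start to finish; values along the way are shown (rounded to 4 significant digits) when written out — each reported number takes a single rounding. All derived quantities, including ignition loss, the six compositions, the totals, glass mass, yield, are recomputed using the weight values on 500.0 lb of glass in exact precision, as quoted within either problem or answer.
Oxide-by-oxide targets in 500.0 lb glass melt:
  ZnO: 16.59% × 500.0 = 82.95 lb
  SiO2: 37.67% × 500.0 = 188.4 lb
  ZrO2: 12.18% × 500.0 = 60.90 lb
  MgO: 25.61% × 500.0 = 128.0 lb
  PbO: 4.805% × 500.0 = 24.02 lb
  BaO: 3.141% × 500.0 = 15.70 lb
A balance pass over the oxides, per the reported batch figures, for the quoted basis mass (sums match the target masses given rounding of the digits):
  ZnO: 83.12·0.9980 = 82.95 lb (target 82.95 lb)
  SiO2: 249.1·0.6345 + 91.28·0.3318 = 188.3 lb (target 188.4 lb)
  ZrO2: 91.28·0.6672 = 60.90 lb (target 60.90 lb)
  MgO: 249.1·0.3159 + 50.11·0.9849 = 128.0 lb (target 128.0 lb)
  PbO: 24.05·0.9990 = 24.03 lb (target 24.02 lb)
  BaO: 20.24·0.7760 = 15.71 lb (target 15.70 lb)
Glass-mass bookkeeping: batch Σ − ignition loss = 500.0 lb (oxide target masses add up to 500.0 lb; basis as stated: 500.0 lb — gaps are rounding artifacts).
Total batch = Σ batch = 517.9 lb; ignition loss, Σ(batch × LOI) = 17.93 lb; yield: glass divided by total = 96.54%.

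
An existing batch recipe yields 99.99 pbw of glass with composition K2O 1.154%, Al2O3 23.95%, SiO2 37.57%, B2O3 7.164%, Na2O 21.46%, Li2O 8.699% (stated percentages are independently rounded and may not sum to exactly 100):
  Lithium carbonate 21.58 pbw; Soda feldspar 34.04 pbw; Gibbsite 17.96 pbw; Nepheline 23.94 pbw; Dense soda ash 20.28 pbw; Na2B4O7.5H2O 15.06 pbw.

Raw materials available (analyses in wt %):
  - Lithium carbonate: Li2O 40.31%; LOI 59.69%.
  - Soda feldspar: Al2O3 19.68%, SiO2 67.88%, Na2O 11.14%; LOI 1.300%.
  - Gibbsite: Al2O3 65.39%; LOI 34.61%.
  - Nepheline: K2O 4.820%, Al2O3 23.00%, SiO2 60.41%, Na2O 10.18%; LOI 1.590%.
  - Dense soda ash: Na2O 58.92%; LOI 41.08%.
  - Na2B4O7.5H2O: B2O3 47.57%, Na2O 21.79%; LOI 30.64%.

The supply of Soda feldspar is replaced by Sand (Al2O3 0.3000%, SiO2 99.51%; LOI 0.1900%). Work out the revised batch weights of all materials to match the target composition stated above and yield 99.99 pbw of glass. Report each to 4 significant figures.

Revised batch per 99.99 pbw glass:
  Lithium carbonate: 21.58 pbw
  Sand: 23.22 pbw
  Gibbsite: 28.10 pbw
  Nepheline: 23.94 pbw
  Dense soda ash: 26.71 pbw
  Na2B4O7.5H2O: 15.06 pbw
Total batch = 138.6 pbw; LOI loss = 38.62 pbw

The whole derivation runs at full float precision from start to finish. Intermediates appear with 4-significant-figure rounding within the worked lines; each reported number is rounded only once. Derived quantities, including the yield, LOI, net glass mass, the six compositions, totals, are computed starting from the weights at 99.99 pbw of glass in full precision, as set out in the problem or answer text.
Per-oxide target masses for 99.99 pbw glass:
  K2O: 1.154% × 99.99 = 1.154 pbw
  Al2O3: 23.95% × 99.99 = 23.95 pbw
  SiO2: 37.57% × 99.99 = 37.57 pbw
  B2O3: 7.164% × 99.99 = 7.163 pbw
  Na2O: 21.46% × 99.99 = 21.46 pbw
  Li2O: 8.699% × 99.99 = 8.698 pbw
Checking each oxide sum from the weights as reported, under the basis named above (oxide sums agree with the targets within answer rounding):
  K2O: 23.94·0.04820 = 1.154 pbw (target 1.154 pbw)
  Al2O3: 23.22·0.003000 + 28.10·0.6539 + 23.94·0.2300 = 23.95 pbw (target 23.95 pbw)
  SiO2: 23.22·0.9951 + 23.94·0.6041 = 37.57 pbw (target 37.57 pbw)
  B2O3: 15.06·0.4757 = 7.164 pbw (target 7.163 pbw)
  Na2O: 23.94·0.1018 + 26.71·0.5892 + 15.06·0.2179 = 21.46 pbw (target 21.46 pbw)
  Li2O: 21.58·0.4031 = 8.699 pbw (target 8.698 pbw)
Mass balance on the glass: net batch after ignition = 99.99 pbw (oxide target masses add up to 99.99 pbw; the stated basis being 99.99 pbw — any gap is answer rounding).
Total batch = Σ batch = 138.6 pbw; LOI loss = Σ batch·LOI = 38.62 pbw; yield: glass divided by total = 72.14%.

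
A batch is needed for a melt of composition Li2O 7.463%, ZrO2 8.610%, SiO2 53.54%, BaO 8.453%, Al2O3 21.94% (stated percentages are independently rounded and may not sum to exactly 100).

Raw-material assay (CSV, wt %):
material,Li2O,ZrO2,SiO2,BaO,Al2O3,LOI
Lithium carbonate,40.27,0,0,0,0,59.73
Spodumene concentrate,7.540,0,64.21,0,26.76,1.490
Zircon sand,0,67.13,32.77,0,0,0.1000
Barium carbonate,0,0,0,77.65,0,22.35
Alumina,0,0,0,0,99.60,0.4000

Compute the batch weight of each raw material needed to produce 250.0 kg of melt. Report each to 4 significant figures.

Batch per 250.0 kg melt:
  Lithium carbonate: 10.36 kg
  Spodumene concentrate: 192.1 kg
  Zircon sand: 32.06 kg
  Barium carbonate: 27.22 kg
  Alumina: 3.460 kg
Total batch = 265.2 kg; LOI loss = 15.18 kg; yield = 94.28%

Working values are rounded to four significant figures when displayed. Each numeric step maintains exact precision at every stage; each reported figure receives exactly one rounding — derived quantities (the totals, yield, net glass mass, ignition loss, the five compositions) are re-derived from the weighed amounts at 250.0 kg of glass at full precision as given in problem or answer.
Target masses of each oxide per 250.0 kg melt:
  Li2O: 7.463% × 250.0 = 18.66 kg
  ZrO2: 8.610% × 250.0 = 21.52 kg
  SiO2: 53.54% × 250.0 = 133.8 kg
  BaO: 8.453% × 250.0 = 21.13 kg
  Al2O3: 21.94% × 250.0 = 54.85 kg
A balance pass over the oxides, applying the batch weights above, against the basis in use (sums match the target masses given rounding of the digits):
  Li2O: 10.36·0.4027 + 192.1·0.07540 = 18.66 kg (target 18.66 kg)
  ZrO2: 32.06·0.6713 = 21.52 kg (target 21.52 kg)
  SiO2: 192.1·0.6421 + 32.06·0.3277 = 133.9 kg (target 133.8 kg)
  BaO: 27.22·0.7765 = 21.14 kg (target 21.13 kg)
  Al2O3: 192.1·0.2676 + 3.460·0.9960 = 54.85 kg (target 54.85 kg)
Glass-mass bookkeeping: total batch − LOI = 250.0 kg (per-oxide target masses sum to 250.0 kg; the stated basis being 250.0 kg — deltas are rounding alone).
Batch total: Σ batch = 265.2 kg; loss to ignition Σ batch·LOI = 15.18 kg; the yield ratio, glass ÷ batch: 94.28%.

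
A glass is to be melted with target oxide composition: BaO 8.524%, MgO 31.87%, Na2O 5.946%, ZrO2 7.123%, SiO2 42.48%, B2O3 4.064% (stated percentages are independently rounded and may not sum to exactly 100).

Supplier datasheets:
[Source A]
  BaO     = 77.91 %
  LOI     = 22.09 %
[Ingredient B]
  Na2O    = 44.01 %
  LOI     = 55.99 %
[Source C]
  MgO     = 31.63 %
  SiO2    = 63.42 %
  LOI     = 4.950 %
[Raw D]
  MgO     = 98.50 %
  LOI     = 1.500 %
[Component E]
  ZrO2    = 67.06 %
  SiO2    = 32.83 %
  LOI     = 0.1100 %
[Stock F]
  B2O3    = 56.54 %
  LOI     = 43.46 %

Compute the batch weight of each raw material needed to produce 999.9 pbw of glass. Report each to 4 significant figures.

Every computation keeps full precision from first step to last. Values along the way appear (rounded to 4 significant digits) within the worked lines — a single rounding completes each reported value. All derived quantities, which include glass mass, LOI, the yield, six oxide percentages, the totals, are recomputed in exact precision, as they appear in the problem or the answer, from the batch weights per 999.9 pbw of glass.
The oxide mass targets at 999.9 pbw glass:
  BaO: 8.524% × 999.9 = 85.23 pbw
  MgO: 31.87% × 999.9 = 318.7 pbw
  Na2O: 5.946% × 999.9 = 59.45 pbw
  ZrO2: 7.123% × 999.9 = 71.22 pbw
  SiO2: 42.48% × 999.9 = 424.8 pbw
  B2O3: 4.064% × 999.9 = 40.64 pbw
Checking each oxide sum with the batch weights as given, under the basis named above (delivered sums recover each target net of answer rounding effects):
  BaO: 109.4·0.7791 = 85.23 pbw (target 85.23 pbw)
  MgO: 614.8·0.3163 + 126.1·0.9850 = 318.7 pbw (target 318.7 pbw)
  Na2O: 135.1·0.4401 = 59.46 pbw (target 59.45 pbw)
  ZrO2: 106.2·0.6706 = 71.22 pbw (target 71.22 pbw)
  SiO2: 614.8·0.6342 + 106.2·0.3283 = 424.8 pbw (target 424.8 pbw)
  B2O3: 71.87·0.5654 = 40.64 pbw (target 40.64 pbw)
Auditing the glass mass value: net batch after ignition = 1000 pbw (targets for the oxides total 1000 pbw; the stated basis being 999.9 pbw — rounding explains the deltas).
Total batch = Σ batch = 1163 pbw; loss to ignition Σ batch·LOI = 163.5 pbw; as yield: glass ÷ batch → 85.95%.

Batch per 999.9 pbw glass:
  Source A: 109.4 pbw
  Ingredient B: 135.1 pbw
  Source C: 614.8 pbw
  Raw D: 126.1 pbw
  Component E: 106.2 pbw
  Stock F: 71.87 pbw
Total batch = 1163 pbw; LOI loss = 163.5 pbw; yield = 85.95%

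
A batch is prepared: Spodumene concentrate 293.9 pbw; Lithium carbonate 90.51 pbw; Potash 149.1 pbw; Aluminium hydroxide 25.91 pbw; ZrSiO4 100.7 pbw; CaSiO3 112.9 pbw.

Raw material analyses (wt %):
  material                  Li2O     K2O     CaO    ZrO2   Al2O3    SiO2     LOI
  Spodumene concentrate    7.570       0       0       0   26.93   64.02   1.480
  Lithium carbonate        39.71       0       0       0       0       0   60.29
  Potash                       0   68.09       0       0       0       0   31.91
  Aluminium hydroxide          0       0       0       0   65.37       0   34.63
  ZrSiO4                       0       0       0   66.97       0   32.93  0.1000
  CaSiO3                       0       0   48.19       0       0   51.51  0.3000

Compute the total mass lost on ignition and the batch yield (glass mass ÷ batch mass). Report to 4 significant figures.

Each numeric step runs at full float precision in all steps. Working values appear rounded off to 4 significant digits at each printed step; each reported result is rounded only once; the derived quantities are recomputed in full float precision (six oxide percentages, glass mass, yield, ignition loss, the totals) from the weighed amounts for 657.1 pbw of glass, as they appear in either problem or answer.
Loss on ignition, line by line:
  Spodumene concentrate: 293.9 × 0.01480 = 4.350 pbw
  Lithium carbonate: 90.51 × 0.6029 = 54.57 pbw
  Potash: 149.1 × 0.3191 = 47.58 pbw
  Aluminium hydroxide: 25.91 × 0.3463 = 8.973 pbw
  ZrSiO4: 100.7 × 0.001000 = 0.1007 pbw
  CaSiO3: 112.9 × 0.003000 = 0.3387 pbw
Total LOI = 115.9 pbw
Glass = batch − LOI = 773.0 − 115.9 = 657.1 pbw

LOI loss = 115.9 pbw; glass = 657.1 pbw; yield = 85.01%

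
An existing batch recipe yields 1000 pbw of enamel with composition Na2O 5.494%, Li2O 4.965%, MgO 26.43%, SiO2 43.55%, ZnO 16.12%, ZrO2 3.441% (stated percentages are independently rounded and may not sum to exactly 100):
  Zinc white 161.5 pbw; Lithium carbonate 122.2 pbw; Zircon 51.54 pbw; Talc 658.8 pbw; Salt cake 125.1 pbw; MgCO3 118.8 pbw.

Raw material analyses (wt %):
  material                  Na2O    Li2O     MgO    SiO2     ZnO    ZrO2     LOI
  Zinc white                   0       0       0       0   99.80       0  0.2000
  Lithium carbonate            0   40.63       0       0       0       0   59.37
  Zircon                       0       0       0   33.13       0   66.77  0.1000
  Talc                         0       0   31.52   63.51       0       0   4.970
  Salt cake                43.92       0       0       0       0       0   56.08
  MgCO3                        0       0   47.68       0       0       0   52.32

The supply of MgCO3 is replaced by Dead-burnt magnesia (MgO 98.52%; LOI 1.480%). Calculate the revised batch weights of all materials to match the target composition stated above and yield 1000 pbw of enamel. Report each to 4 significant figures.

Revised batch per 1000 pbw enamel:
  Zinc white: 161.5 pbw
  Lithium carbonate: 122.2 pbw
  Zircon: 51.54 pbw
  Talc: 658.8 pbw
  Salt cake: 125.1 pbw
  Dead-burnt magnesia: 57.49 pbw
Total batch = 1177 pbw; LOI loss = 176.7 pbw

All arithmetic carries full float precision from first step to last — in-progress results are rounded off to 4 significant digits wherever printed; each reported result receives exactly one rounding. All derived quantities (six oxide percentages, ignition loss, the yield, totals, net glass mass) are re-derived using the weight values per 1000 pbw of glass in full float precision, as written in question or answer.
Oxide-by-oxide targets in 1000 pbw enamel:
  Na2O: 5.494% × 1000 = 54.94 pbw
  Li2O: 4.965% × 1000 = 49.65 pbw
  MgO: 26.43% × 1000 = 264.3 pbw
  SiO2: 43.55% × 1000 = 435.5 pbw
  ZnO: 16.12% × 1000 = 161.2 pbw
  ZrO2: 3.441% × 1000 = 34.41 pbw
Verifying the oxide balance using the reported weights, on the stated basis (sums match the target masses within answer rounding):
  Na2O: 125.1·0.4392 = 54.94 pbw (target 54.94 pbw)
  Li2O: 122.2·0.4063 = 49.65 pbw (target 49.65 pbw)
  MgO: 658.8·0.3152 + 57.49·0.9852 = 264.3 pbw (target 264.3 pbw)
  SiO2: 51.54·0.3313 + 658.8·0.6351 = 435.5 pbw (target 435.5 pbw)
  ZnO: 161.5·0.9980 = 161.2 pbw (target 161.2 pbw)
  ZrO2: 51.54·0.6677 = 34.41 pbw (target 34.41 pbw)
Glass-mass sanity pass: batch total minus LOI = 1000 pbw (summing oxide targets gives 1000 pbw; basis as stated: 1000 pbw — differing by rounding only).
Batch total: Σ batch = 1177 pbw; LOI loss = Σ batch·LOI = 176.7 pbw; the yield ratio, glass ÷ batch: 84.98%.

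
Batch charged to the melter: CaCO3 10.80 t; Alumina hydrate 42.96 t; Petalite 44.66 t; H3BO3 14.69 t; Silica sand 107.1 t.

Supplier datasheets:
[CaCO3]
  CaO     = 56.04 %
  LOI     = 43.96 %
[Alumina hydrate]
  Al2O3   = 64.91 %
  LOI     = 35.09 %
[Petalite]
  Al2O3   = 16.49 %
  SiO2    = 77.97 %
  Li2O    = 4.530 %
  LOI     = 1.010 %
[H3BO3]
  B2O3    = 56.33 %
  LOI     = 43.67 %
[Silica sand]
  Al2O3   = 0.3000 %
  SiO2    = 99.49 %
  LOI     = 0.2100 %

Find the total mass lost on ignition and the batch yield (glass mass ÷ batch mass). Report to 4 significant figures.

In-progress results appear, with 4-significant-digit rounding, on the page; every computation carries full precision at every stage; every reported result is rounded exactly once. All derived quantities, including five oxide percentages, ignition loss, the totals, net glass mass, the yield, are computed from the weighed amounts on 193.3 t of glass in full precision as given in either problem or answer.
Per-material ignition loss:
  CaCO3: 10.80 × 0.4396 = 4.748 t
  Alumina hydrate: 42.96 × 0.3509 = 15.07 t
  Petalite: 44.66 × 0.01010 = 0.4511 t
  H3BO3: 14.69 × 0.4367 = 6.415 t
  Silica sand: 107.1 × 0.002100 = 0.2249 t
Total LOI = 26.91 t
Glass = batch − LOI = 220.2 − 26.91 = 193.3 t

LOI loss = 26.91 t; glass = 193.3 t; yield = 87.78%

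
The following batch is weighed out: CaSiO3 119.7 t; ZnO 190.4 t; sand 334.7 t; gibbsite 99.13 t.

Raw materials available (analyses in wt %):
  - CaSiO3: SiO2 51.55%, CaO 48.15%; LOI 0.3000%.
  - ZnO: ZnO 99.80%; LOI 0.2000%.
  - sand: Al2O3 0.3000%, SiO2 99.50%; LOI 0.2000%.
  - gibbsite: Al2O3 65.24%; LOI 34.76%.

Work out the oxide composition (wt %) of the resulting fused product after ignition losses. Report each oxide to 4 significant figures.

Glass mass = 708.1 t (batch 743.9 − LOI 35.87).
Composition: Al2O3 9.276%, SiO2 55.75%, ZnO 26.84%, CaO 8.140%

Full float precision is carried end to end — intermediates are printed, rounded to four significant figures, in the printout. Each reported value receives exactly one rounding. The derived quantities, which include four oxide percentages, LOI, net glass mass, yield, totals, are re-derived at exact precision, exactly as printed in the problem or the answer, starting from the weights on 708.1 t of glass.
Oxide masses out of the charge:
  Al2O3: 334.7·0.003000 + 99.13·0.6524 = 65.68 t
  SiO2: 119.7·0.5155 + 334.7·0.9950 = 394.7 t
  ZnO: 190.4·0.9980 = 190.0 t
  CaO: 119.7·0.4815 = 57.64 t
LOI: 119.7·0.003000 + 190.4·0.002000 + 334.7·0.002000 + 99.13·0.3476 = 35.87 t
Net of LOI, the glass mass = 743.9 − 35.87 = 708.1 t (= the summed oxide contributions)
wt % = oxide mass / glass mass × 100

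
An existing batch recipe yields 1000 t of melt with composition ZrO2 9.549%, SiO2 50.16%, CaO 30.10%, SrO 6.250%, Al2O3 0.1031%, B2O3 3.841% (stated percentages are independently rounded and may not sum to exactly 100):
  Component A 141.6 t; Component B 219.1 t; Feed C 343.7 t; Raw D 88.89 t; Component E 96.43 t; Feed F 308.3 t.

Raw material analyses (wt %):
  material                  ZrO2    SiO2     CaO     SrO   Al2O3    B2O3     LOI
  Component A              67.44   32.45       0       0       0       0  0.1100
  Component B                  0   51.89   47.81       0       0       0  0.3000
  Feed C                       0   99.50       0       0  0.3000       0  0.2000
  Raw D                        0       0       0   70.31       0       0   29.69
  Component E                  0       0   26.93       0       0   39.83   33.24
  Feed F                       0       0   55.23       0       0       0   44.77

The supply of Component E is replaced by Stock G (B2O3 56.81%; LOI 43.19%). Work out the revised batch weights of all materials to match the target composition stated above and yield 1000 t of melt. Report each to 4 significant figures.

Revised batch per 1000 t melt:
  Component A: 141.6 t
  Component B: 219.1 t
  Feed C: 343.7 t
  Raw D: 88.89 t
  Stock G: 67.61 t
  Feed F: 355.3 t
Total batch = 1216 t; LOI loss = 216.2 t

The working math maintains full precision in all steps; in-progress results appear (rounded to 4 significant figures) at each printed step; every reported result receives exactly one rounding; derived quantities, which include ignition loss, six oxide percentages, net glass mass, totals, the yield, are computed in full float precision, as set out in problem or answer, using the weight values at 1000 t of glass.
The oxide mass targets at 1000 t melt:
  ZrO2: 9.549% × 1000 = 95.49 t
  SiO2: 50.16% × 1000 = 501.6 t
  CaO: 30.10% × 1000 = 301.0 t
  SrO: 6.250% × 1000 = 62.50 t
  Al2O3: 0.1031% × 1000 = 1.031 t
  B2O3: 3.841% × 1000 = 38.41 t
Mass-balance tally per oxide given the weights on record, per the basis as stated (target by target, the sums agree modulo rounding of the values):
  ZrO2: 141.6·0.6744 = 95.50 t (target 95.49 t)
  SiO2: 141.6·0.3245 + 219.1·0.5189 + 343.7·0.9950 = 501.6 t (target 501.6 t)
  CaO: 219.1·0.4781 + 355.3·0.5523 = 301.0 t (target 301.0 t)
  SrO: 88.89·0.7031 = 62.50 t (target 62.50 t)
  Al2O3: 343.7·0.003000 = 1.031 t (target 1.031 t)
  B2O3: 67.61·0.5681 = 38.41 t (target 38.41 t)
Glass-mass closure: total batch − LOI = 1000 t (oxide target masses add up to 1000 t; the stated basis being 1000 t — any gap is answer rounding).
Whole-batch sum: Σ batch = 1216 t; LOI loss = Σ batch·LOI = 216.2 t; as yield: glass ÷ batch → 82.23%.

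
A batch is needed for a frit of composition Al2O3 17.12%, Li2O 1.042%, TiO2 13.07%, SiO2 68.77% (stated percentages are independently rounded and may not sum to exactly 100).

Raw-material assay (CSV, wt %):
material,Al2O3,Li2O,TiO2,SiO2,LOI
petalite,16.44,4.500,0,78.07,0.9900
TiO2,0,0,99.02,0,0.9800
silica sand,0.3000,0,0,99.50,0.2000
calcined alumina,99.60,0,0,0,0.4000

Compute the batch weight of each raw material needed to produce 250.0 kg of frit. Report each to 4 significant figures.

Each numeric step maintains full float precision at each step; the intermediate values are shown, rounded to four significant digits, at each printed step; each reported value takes exactly one rounding. All derived quantities are computed from the batch weights for 250.0 kg of glass at full float precision (the four compositions, the yield, totals, glass mass, ignition loss), as given in the problem or answer text.
Oxide mass targets, per 250.0 kg frit:
  Al2O3: 17.12% × 250.0 = 42.80 kg
  Li2O: 1.042% × 250.0 = 2.605 kg
  TiO2: 13.07% × 250.0 = 32.67 kg
  SiO2: 68.77% × 250.0 = 171.9 kg
Checking each oxide sum with the batch weights as given, at the basis given (every target is met by its sum up to rounding of the answer):
  Al2O3: 57.89·0.1644 + 127.4·0.003000 + 33.03·0.9960 = 42.80 kg (target 42.80 kg)
  Li2O: 57.89·0.04500 = 2.605 kg (target 2.605 kg)
  TiO2: 33.00·0.9902 = 32.68 kg (target 32.67 kg)
  SiO2: 57.89·0.7807 + 127.4·0.9950 = 172.0 kg (target 171.9 kg)
Glass mass check: whole batch net of LOI = 250.0 kg (the Σ of target masses is 250.0 kg; versus the stated basis of 250.0 kg — rounding explains the deltas).
Batch total: Σ batch = 251.3 kg; the LOI term Σ batch·LOI equals 1.283 kg; yield, glass over the total, = 99.49%.

Batch per 250.0 kg frit:
  petalite: 57.89 kg
  TiO2: 33.00 kg
  silica sand: 127.4 kg
  calcined alumina: 33.03 kg
Total batch = 251.3 kg; LOI loss = 1.283 kg; yield = 99.49%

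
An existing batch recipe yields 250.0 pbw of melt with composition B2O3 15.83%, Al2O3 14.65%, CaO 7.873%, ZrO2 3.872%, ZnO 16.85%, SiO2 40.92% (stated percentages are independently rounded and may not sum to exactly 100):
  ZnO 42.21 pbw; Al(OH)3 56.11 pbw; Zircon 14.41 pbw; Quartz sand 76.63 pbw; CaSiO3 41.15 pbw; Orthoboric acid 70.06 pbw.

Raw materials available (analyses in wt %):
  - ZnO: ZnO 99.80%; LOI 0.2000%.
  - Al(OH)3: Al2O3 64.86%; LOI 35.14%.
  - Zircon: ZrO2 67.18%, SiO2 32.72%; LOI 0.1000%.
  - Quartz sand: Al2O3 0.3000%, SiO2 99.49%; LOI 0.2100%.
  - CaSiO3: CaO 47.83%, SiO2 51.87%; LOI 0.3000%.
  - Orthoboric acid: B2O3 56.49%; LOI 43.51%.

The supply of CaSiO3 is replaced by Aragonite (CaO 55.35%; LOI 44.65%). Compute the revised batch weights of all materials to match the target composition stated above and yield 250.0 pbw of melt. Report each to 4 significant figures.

Revised batch per 250.0 pbw melt:
  ZnO: 42.21 pbw
  Al(OH)3: 56.01 pbw
  Zircon: 14.41 pbw
  Quartz sand: 98.09 pbw
  Aragonite: 35.56 pbw
  Orthoboric acid: 70.06 pbw
Total batch = 316.3 pbw; LOI loss = 66.35 pbw

The working math carries full float precision in every operation. Working values are shown with 4-significant-digit rounding between the steps. Every reported result takes just one rounding; the derived quantities (six oxide percentages, totals, yield, net glass mass, LOI) are re-derived using the weight values for 250.0 pbw of glass at full float precision exactly as shown in the question or the answer.
Target masses of each oxide per 250.0 pbw melt:
  B2O3: 15.83% × 250.0 = 39.58 pbw
  Al2O3: 14.65% × 250.0 = 36.62 pbw
  CaO: 7.873% × 250.0 = 19.68 pbw
  ZrO2: 3.872% × 250.0 = 9.680 pbw
  ZnO: 16.85% × 250.0 = 42.12 pbw
  SiO2: 40.92% × 250.0 = 102.3 pbw
Oxide-by-oxide audit from the weights as reported, on the stated basis (sums match the target masses inside rounding margins):
  B2O3: 70.06·0.5649 = 39.58 pbw (target 39.58 pbw)
  Al2O3: 56.01·0.6486 + 98.09·0.003000 = 36.62 pbw (target 36.62 pbw)
  CaO: 35.56·0.5535 = 19.68 pbw (target 19.68 pbw)
  ZrO2: 14.41·0.6718 = 9.681 pbw (target 9.680 pbw)
  ZnO: 42.21·0.9980 = 42.13 pbw (target 42.12 pbw)
  SiO2: 14.41·0.3272 + 98.09·0.9949 = 102.3 pbw (target 102.3 pbw)
Mass balance on the glass: whole batch net of LOI = 250.0 pbw (the Σ of target masses is 250.0 pbw; basis as stated: 250.0 pbw — deltas are rounding alone).
Adding the batch up: Σ batch = 316.3 pbw; ignition loss, Σ(batch × LOI) = 66.35 pbw; yield, glass over the total, = 79.03%.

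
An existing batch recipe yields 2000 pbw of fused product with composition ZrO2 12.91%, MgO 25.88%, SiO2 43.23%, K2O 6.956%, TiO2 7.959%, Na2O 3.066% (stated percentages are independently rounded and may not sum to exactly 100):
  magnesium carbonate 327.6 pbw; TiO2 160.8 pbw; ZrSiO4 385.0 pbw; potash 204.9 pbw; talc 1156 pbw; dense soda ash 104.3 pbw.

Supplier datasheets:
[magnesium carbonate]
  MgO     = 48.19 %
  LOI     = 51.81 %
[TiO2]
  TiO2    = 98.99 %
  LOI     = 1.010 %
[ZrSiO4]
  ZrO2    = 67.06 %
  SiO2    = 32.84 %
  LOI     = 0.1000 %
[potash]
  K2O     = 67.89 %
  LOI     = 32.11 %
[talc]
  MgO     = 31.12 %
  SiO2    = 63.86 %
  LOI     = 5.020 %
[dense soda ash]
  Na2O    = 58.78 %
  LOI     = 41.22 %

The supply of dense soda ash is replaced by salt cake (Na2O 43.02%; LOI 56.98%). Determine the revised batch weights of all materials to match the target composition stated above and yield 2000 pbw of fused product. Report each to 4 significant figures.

Revised batch per 2000 pbw fused product:
  magnesium carbonate: 327.6 pbw
  TiO2: 160.8 pbw
  ZrSiO4: 385.0 pbw
  potash: 204.9 pbw
  talc: 1156 pbw
  salt cake: 142.5 pbw
Total batch = 2377 pbw; LOI loss = 376.8 pbw

All internal work runs at full float precision in every operation — intermediates are displayed (rounded to 4 significant figures) as written — each reported figure is rounded just once; all derived quantities are carried from the weighed amounts on 2000 pbw of glass in full float precision (net glass mass, the six compositions, totals, ignition loss, yield), exactly as shown in the problem or answer text.
Target oxide masses per 2000 pbw fused product:
  ZrO2: 12.91% × 2000 = 258.2 pbw
  MgO: 25.88% × 2000 = 517.6 pbw
  SiO2: 43.23% × 2000 = 864.6 pbw
  K2O: 6.956% × 2000 = 139.1 pbw
  TiO2: 7.959% × 2000 = 159.2 pbw
  Na2O: 3.066% × 2000 = 61.32 pbw
Balance tally, oxide-wise, with the batch weights as given, against the basis in use (every target is met by its sum net of answer rounding effects):
  ZrO2: 385.0·0.6706 = 258.2 pbw (target 258.2 pbw)
  MgO: 327.6·0.4819 + 1156·0.3112 = 517.6 pbw (target 517.6 pbw)
  SiO2: 385.0·0.3284 + 1156·0.6386 = 864.7 pbw (target 864.6 pbw)
  K2O: 204.9·0.6789 = 139.1 pbw (target 139.1 pbw)
  TiO2: 160.8·0.9899 = 159.2 pbw (target 159.2 pbw)
  Na2O: 142.5·0.4302 = 61.30 pbw (target 61.32 pbw)
The glass-mass cross-check: net batch after ignition = 2000 pbw (per-oxide target masses sum to 2000 pbw; the stated basis being 2000 pbw — gaps are rounding artifacts).
Summing the batch: Σ batch = 2377 pbw; loss to ignition Σ batch·LOI = 376.8 pbw; yield: glass divided by total = 84.15%.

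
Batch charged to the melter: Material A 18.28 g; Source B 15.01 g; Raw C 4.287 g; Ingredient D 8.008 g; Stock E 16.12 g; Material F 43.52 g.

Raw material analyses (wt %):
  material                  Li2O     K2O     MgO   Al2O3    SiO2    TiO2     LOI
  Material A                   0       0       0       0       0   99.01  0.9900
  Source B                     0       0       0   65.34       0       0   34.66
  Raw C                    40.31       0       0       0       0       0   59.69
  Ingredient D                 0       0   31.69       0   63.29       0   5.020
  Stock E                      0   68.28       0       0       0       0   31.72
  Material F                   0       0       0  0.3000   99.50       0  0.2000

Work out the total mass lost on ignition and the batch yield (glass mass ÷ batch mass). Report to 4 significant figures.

Each numeric step runs at exact precision at every stage. Mid-chain values are printed rounded off to 4 significant digits as written — each reported result is rounded only once — the derived quantities are rebuilt in full float precision (net glass mass, ignition loss, totals, the yield, the six compositions) from the weighed amounts per 91.68 g of glass precisely as stated by the question or the answer.
Per-material ignition loss:
  Material A: 18.28 × 0.009900 = 0.1810 g
  Source B: 15.01 × 0.3466 = 5.202 g
  Raw C: 4.287 × 0.5969 = 2.559 g
  Ingredient D: 8.008 × 0.05020 = 0.4020 g
  Stock E: 16.12 × 0.3172 = 5.113 g
  Material F: 43.52 × 0.002000 = 0.08704 g
Total LOI = 13.54 g
Glass = batch − LOI = 105.2 − 13.54 = 91.68 g

LOI loss = 13.54 g; glass = 91.68 g; yield = 87.13%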